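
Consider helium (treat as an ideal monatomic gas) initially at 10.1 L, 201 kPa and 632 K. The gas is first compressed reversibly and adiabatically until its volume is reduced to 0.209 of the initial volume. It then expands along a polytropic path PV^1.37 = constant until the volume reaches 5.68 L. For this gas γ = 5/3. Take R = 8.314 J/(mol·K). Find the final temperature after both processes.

n = P₁V₁/(RT₁) = 201×10.1/(8.314×632) = 0.386 mol.
Step 1 — Adiabatic: TV^(γ−1) = const ⇒ T₂ = 632×(4.78)^0.667 = 1790 K; PV^γ = const ⇒ P₂ = 2730 kPa.
ΔU = nCvΔT = 0.386×12.5×(1790−632) = 5600 J.
Q = 0 for an adiabatic process, so W = −ΔU = -5600 J.
State after step 1: P = 2730 kPa, V = 2.11 L, T = 1790 K.
Step 2 — Polytropic n=1.37: T₂ = T₁(V₁/V₂)^(n−1) = 1790×(0.372)^0.37 = 1240 K; P₂ = P₁(V₁/V₂)^n = 704 kPa.
W = (P₁V₁−P₂V₂)/(n−1) = (2730×2.11−704×5.68)/0.37 = 4780 J.
ΔU = nCvΔT = 0.386×12.5×(1240−1790) = -2650 J.
Q = ΔU + W = 2130 J.
Net over both steps: W = -824 J, Q = 2130 J, ΔU = 2950 J.

1240 K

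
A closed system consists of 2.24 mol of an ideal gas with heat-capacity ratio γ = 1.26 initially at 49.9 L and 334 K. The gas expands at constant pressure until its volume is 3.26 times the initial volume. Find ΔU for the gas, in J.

54100 J

P₁ = nRT₁/V₁ = 2.24×8.314×334/49.9 = 125 kPa.
Isobaric: P stays 125 kPa; V/T = const ⇒ T₂ = 1090 K, V₂ = 163 L.
For an ideal gas ΔU = nCvΔT with Cv = R/(γ−1) = 32.0 J/(mol·K).
ΔU = 2.24×32.0×(1090−334) = 54100 J.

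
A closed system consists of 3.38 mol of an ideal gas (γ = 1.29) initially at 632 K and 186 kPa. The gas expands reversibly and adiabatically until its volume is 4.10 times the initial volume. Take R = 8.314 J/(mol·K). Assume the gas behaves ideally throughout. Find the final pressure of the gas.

30.1 kPa

V₁ = nRT₁/P₁ = 3.38×8.314×632/186 = 95.5 L.
Adiabatic: TV^(γ−1) = const ⇒ T₂ = 632×(0.244)^0.290 = 420 K; PV^γ = const ⇒ P₂ = 30.1 kPa.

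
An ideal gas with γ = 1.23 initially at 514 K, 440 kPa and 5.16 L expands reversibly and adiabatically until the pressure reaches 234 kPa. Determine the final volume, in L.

Adiabatic: T₂/T₁ = (P₂/P₁)^((γ−1)/γ) ⇒ T₂ = 514×(0.532)^0.187 = 457 K; V₂ = 8.62 L.

8.62 L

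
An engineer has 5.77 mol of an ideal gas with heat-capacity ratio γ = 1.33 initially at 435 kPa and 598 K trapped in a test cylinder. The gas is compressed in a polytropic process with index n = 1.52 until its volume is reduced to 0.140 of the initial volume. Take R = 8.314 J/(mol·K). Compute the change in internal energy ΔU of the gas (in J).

V₁ = nRT₁/P₁ = 5.77×8.314×598/435 = 65.9 L.
Polytropic n=1.52: T₂ = T₁(V₁/V₂)^(n−1) = 598×(7.14)^0.52 = 1660 K; P₂ = P₁(V₁/V₂)^n = 8640 kPa.
For an ideal gas ΔU = nCvΔT with Cv = R/(γ−1) = 25.2 J/(mol·K).
ΔU = 5.77×25.2×(1660−598) = 155000 J.

155000 J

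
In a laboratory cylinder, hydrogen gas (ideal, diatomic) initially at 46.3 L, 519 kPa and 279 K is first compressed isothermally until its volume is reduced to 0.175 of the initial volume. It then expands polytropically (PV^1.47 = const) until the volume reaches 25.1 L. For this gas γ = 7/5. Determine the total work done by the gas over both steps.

-20800 J

n = P₁V₁/(RT₁) = 519×46.3/(8.314×279) = 10.4 mol.
Step 1 — Isothermal: T stays 279 K; PV = const ⇒ V₂ = 8.10 L, P₂ = 2970 kPa.
ΔU = 0 (ideal gas, T constant).
W = nRT ln(V₂/V₁) = 10.4×8.314×279×ln(0.175) = -41900 J.
Q = ΔU + W = -41900 J.
State after step 1: P = 2970 kPa, V = 8.10 L, T = 279 K.
Step 2 — Polytropic n=1.47: T₂ = T₁(V₁/V₂)^(n−1) = 279×(0.323)^0.47 = 164 K; P₂ = P₁(V₁/V₂)^n = 563 kPa.
W = (P₁V₁−P₂V₂)/(n−1) = (2970×8.10−563×25.1)/0.47 = 21100 J.
ΔU = nCvΔT = 10.4×20.8×(164−279) = -24800 J.
Q = ΔU + W = -3690 J.
Net over both steps: W = -20800 J, Q = -45600 J, ΔU = -24800 J.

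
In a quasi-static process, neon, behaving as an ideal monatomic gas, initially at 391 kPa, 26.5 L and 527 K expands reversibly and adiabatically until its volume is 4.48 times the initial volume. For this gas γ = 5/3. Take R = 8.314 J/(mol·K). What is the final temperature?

194 K

Adiabatic: TV^(γ−1) = const ⇒ T₂ = 527×(0.223)^0.667 = 194 K; PV^γ = const ⇒ P₂ = 32.1 kPa.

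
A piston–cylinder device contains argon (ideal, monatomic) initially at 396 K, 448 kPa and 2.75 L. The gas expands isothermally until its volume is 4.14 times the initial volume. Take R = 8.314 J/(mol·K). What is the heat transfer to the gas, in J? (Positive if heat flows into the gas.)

n = P₁V₁/(RT₁) = 448×2.75/(8.314×396) = 0.374 mol.
Isothermal: T stays 396 K; PV = const ⇒ V₂ = 11.4 L, P₂ = 108 kPa.
ΔU = 0 (ideal gas, T constant).
W = nRT ln(V₂/V₁) = 0.374×8.314×396×ln(4.14) = 1750 J.
Q = ΔU + W = 1750 J.

1750 J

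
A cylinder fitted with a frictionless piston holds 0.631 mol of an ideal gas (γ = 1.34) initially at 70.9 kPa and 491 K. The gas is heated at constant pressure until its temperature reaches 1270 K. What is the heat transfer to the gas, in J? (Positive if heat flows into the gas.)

16100 J

V₁ = nRT₁/P₁ = 0.631×8.314×491/70.9 = 36.3 L.
Isobaric: P stays 70.9 kPa; V/T = const ⇒ T₂ = 1270 K, V₂ = 94.0 L.
W = PΔV = 70.9×(94.0−36.3) kPa·L = 4090 J.
ΔU = nCvΔT = 0.631×24.5×(1270−491) = 12000 J.
Q = ΔU + W = nCpΔT = 16100 J.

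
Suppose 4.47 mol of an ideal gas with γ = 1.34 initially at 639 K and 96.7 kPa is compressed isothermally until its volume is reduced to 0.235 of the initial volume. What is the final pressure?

411 kPa

V₁ = nRT₁/P₁ = 4.47×8.314×639/96.7 = 246 L.
Isothermal: T stays 639 K; PV = const ⇒ V₂ = 57.7 L, P₂ = 411 kPa.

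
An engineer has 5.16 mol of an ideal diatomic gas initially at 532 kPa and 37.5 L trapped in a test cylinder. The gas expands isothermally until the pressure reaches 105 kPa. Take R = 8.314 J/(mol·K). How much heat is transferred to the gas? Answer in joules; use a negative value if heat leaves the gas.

32400 J

T₁ = P₁V₁/(nR) = 532×37.5/(5.16×8.314) = 465 K.
Isothermal: T stays 465 K; PV = const ⇒ V₂ = 190 L, P₂ = 105 kPa.
ΔU = 0 (ideal gas, T constant).
W = nRT ln(V₂/V₁) = 5.16×8.314×465×ln(5.07) = 32400 J.
Q = ΔU + W = 32400 J.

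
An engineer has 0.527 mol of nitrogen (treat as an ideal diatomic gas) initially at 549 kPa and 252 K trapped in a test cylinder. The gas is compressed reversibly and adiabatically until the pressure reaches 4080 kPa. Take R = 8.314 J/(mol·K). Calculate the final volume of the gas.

0.480 L

V₁ = nRT₁/P₁ = 0.527×8.314×252/549 = 2.01 L.
Adiabatic: T₂/T₁ = (P₂/P₁)^((γ−1)/γ) ⇒ T₂ = 252×(7.43)^0.286 = 447 K; V₂ = 0.480 L.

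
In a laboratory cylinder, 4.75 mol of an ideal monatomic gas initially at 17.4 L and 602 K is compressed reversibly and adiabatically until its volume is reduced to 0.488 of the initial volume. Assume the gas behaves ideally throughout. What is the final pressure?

4520 kPa

P₁ = nRT₁/V₁ = 4.75×8.314×602/17.4 = 1370 kPa.
Adiabatic: TV^(γ−1) = const ⇒ T₂ = 602×(2.05)^0.667 = 971 K; PV^γ = const ⇒ P₂ = 4520 kPa.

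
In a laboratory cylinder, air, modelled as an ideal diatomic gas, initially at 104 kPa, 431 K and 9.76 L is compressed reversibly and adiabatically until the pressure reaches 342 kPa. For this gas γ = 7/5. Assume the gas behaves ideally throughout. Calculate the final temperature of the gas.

Adiabatic: T₂/T₁ = (P₂/P₁)^((γ−1)/γ) ⇒ T₂ = 431×(3.29)^0.286 = 606 K; V₂ = 4.17 L.

606 K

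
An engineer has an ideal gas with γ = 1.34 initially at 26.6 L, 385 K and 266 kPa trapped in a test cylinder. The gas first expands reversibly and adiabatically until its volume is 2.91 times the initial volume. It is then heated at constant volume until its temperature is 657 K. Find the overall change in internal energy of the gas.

n = P₁V₁/(RT₁) = 266×26.6/(8.314×385) = 2.21 mol.
Step 1 — Adiabatic: TV^(γ−1) = const ⇒ T₂ = 385×(0.344)^0.340 = 268 K; PV^γ = const ⇒ P₂ = 63.6 kPa.
ΔU = nCvΔT = 2.21×24.5×(268−385) = -6340 J.
Q = 0 for an adiabatic process, so W = −ΔU = 6340 J.
State after step 1: P = 63.6 kPa, V = 77.4 L, T = 268 K.
Step 2 — Isochoric: V stays 77.4 L; P/T = const ⇒ T₂ = 657 K, P₂ = 156 kPa.
W = 0 (no volume change).
ΔU = nCvΔT = 2.21×24.5×(657−268) = 21000 J.
Q = ΔU = 21000 J.
Net over both steps: W = 6340 J, Q = 21000 J, ΔU = 14700 J.

14700 J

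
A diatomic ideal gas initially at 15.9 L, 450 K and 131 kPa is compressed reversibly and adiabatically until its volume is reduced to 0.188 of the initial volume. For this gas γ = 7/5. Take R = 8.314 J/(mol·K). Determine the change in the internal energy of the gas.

n = P₁V₁/(RT₁) = 131×15.9/(8.314×450) = 0.557 mol.
Adiabatic: TV^(γ−1) = const ⇒ T₂ = 450×(5.32)^0.400 = 878 K; PV^γ = const ⇒ P₂ = 1360 kPa.
For an ideal gas ΔU = nCvΔT with Cv = (5/2)R = 20.8 J/(mol·K).
ΔU = 0.557×20.8×(878−450) = 4950 J.

4950 J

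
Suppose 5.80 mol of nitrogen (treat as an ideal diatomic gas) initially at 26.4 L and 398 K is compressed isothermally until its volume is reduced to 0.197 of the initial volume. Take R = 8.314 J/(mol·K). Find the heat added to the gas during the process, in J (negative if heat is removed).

-31200 J

P₁ = nRT₁/V₁ = 5.80×8.314×398/26.4 = 727 kPa.
Isothermal: T stays 398 K; PV = const ⇒ V₂ = 5.20 L, P₂ = 3690 kPa.
ΔU = 0 (ideal gas, T constant).
W = nRT ln(V₂/V₁) = 5.80×8.314×398×ln(0.197) = -31200 J.
Q = ΔU + W = -31200 J.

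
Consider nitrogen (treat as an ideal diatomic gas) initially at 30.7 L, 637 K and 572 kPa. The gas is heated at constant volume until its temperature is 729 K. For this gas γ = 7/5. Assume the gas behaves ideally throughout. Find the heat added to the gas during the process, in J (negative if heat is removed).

n = P₁V₁/(RT₁) = 572×30.7/(8.314×637) = 3.32 mol.
Isochoric: V stays 30.7 L; P/T = const ⇒ T₂ = 729 K, P₂ = 655 kPa.
W = 0 (no volume change).
ΔU = nCvΔT = 3.32×20.8×(729−637) = 6340 J.
Q = ΔU = 6340 J.

6340 J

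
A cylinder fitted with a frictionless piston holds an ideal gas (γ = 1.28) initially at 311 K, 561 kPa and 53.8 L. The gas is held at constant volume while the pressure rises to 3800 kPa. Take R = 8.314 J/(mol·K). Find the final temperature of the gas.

Isochoric: V stays 53.8 L; P/T = const ⇒ T₂ = 2110 K, P₂ = 3800 kPa.

2110 K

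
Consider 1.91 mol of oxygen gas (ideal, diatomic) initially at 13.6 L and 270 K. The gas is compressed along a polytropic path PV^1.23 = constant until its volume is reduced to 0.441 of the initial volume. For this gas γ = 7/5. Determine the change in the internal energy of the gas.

2220 J

P₁ = nRT₁/V₁ = 1.91×8.314×270/13.6 = 315 kPa.
Polytropic n=1.23: T₂ = T₁(V₁/V₂)^(n−1) = 270×(2.27)^0.23 = 326 K; P₂ = P₁(V₁/V₂)^n = 863 kPa.
For an ideal gas ΔU = nCvΔT with Cv = (5/2)R = 20.8 J/(mol·K).
ΔU = 1.91×20.8×(326−270) = 2220 J.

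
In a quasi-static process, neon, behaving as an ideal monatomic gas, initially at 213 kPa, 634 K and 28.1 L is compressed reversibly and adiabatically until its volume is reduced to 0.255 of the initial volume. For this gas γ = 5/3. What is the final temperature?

Adiabatic: TV^(γ−1) = const ⇒ T₂ = 634×(3.92)^0.667 = 1580 K; PV^γ = const ⇒ P₂ = 2080 kPa.

1580 K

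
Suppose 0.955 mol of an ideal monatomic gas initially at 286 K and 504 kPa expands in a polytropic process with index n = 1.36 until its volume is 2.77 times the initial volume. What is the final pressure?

126 kPa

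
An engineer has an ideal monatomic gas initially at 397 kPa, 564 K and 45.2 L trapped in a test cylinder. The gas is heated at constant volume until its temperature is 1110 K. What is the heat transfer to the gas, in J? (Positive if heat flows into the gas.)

26100 J

n = P₁V₁/(RT₁) = 397×45.2/(8.314×564) = 3.83 mol.
Isochoric: V stays 45.2 L; P/T = const ⇒ T₂ = 1110 K, P₂ = 781 kPa.
W = 0 (no volume change).
ΔU = nCvΔT = 3.83×12.5×(1110−564) = 26100 J.
Q = ΔU = 26100 J.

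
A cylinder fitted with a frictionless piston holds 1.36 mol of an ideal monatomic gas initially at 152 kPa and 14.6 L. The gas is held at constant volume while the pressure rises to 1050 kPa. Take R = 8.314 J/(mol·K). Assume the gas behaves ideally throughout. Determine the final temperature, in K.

1360 K

T₁ = P₁V₁/(nR) = 152×14.6/(1.36×8.314) = 196 K.
Isochoric: V stays 14.6 L; P/T = const ⇒ T₂ = 1360 K, P₂ = 1050 kPa.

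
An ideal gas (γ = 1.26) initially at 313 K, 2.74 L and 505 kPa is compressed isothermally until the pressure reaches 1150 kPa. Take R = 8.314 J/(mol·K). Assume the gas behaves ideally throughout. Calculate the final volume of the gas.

Isothermal: T stays 313 K; PV = const ⇒ V₂ = 1.20 L, P₂ = 1150 kPa.

1.20 L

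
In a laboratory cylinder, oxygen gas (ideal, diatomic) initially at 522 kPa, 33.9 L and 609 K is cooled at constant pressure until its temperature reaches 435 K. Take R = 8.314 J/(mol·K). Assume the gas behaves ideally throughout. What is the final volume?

Isobaric: P stays 522 kPa; V/T = const ⇒ T₂ = 435 K, V₂ = 24.2 L.

24.2 L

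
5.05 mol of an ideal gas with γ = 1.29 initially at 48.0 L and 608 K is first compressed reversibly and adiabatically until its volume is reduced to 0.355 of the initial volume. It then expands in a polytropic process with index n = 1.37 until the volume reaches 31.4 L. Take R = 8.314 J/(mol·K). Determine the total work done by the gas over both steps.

-12000 J

P₁ = nRT₁/V₁ = 5.05×8.314×608/48.0 = 532 kPa.
Step 1 — Adiabatic: TV^(γ−1) = const ⇒ T₂ = 608×(2.82)^0.290 = 821 K; PV^γ = const ⇒ P₂ = 2020 kPa.
ΔU = nCvΔT = 5.05×28.7×(821−608) = 30800 J.
Q = 0 for an adiabatic process, so W = −ΔU = -30800 J.
State after step 1: P = 2020 kPa, V = 17.0 L, T = 821 K.
Step 2 — Polytropic n=1.37: T₂ = T₁(V₁/V₂)^(n−1) = 821×(0.543)^0.37 = 655 K; P₂ = P₁(V₁/V₂)^n = 876 kPa.
W = (P₁V₁−P₂V₂)/(n−1) = (2020×17.0−876×31.4)/0.37 = 18900 J.
ΔU = nCvΔT = 5.05×28.7×(655−821) = -24100 J.
Q = ΔU + W = -5200 J.
Net over both steps: W = -12000 J, Q = -5200 J, ΔU = 6780 J.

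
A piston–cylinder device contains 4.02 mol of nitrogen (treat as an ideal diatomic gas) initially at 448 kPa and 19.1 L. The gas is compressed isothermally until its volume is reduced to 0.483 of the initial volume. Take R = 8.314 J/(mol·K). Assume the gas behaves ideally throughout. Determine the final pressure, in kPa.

T₁ = P₁V₁/(nR) = 448×19.1/(4.02×8.314) = 256 K.
Isothermal: T stays 256 K; PV = const ⇒ V₂ = 9.23 L, P₂ = 928 kPa.

928 kPa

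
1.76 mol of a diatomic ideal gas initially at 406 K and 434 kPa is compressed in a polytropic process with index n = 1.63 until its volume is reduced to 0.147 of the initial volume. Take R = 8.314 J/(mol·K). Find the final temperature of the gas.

V₁ = nRT₁/P₁ = 1.76×8.314×406/434 = 13.7 L.
Polytropic n=1.63: T₂ = T₁(V₁/V₂)^(n−1) = 406×(6.80)^0.63 = 1360 K; P₂ = P₁(V₁/V₂)^n = 9880 kPa.

1360 K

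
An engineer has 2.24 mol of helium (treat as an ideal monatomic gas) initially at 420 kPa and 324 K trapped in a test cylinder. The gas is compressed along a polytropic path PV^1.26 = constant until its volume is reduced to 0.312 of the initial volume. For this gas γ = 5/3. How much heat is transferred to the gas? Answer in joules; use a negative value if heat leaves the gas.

V₁ = nRT₁/P₁ = 2.24×8.314×324/420 = 14.4 L.
Polytropic n=1.26: T₂ = T₁(V₁/V₂)^(n−1) = 324×(3.21)^0.26 = 439 K; P₂ = P₁(V₁/V₂)^n = 1820 kPa.
W = (P₁V₁−P₂V₂)/(n−1) = (420×14.4−1820×4.48)/0.26 = -8210 J.
ΔU = nCvΔT = 2.24×12.5×(439−324) = 3200 J.
Q = ΔU + W = -5010 J.

-5010 J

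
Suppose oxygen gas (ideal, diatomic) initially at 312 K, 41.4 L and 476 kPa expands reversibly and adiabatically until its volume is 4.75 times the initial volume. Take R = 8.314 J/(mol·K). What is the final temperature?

167 K

Adiabatic: TV^(γ−1) = const ⇒ T₂ = 312×(0.211)^0.400 = 167 K; PV^γ = const ⇒ P₂ = 53.7 kPa.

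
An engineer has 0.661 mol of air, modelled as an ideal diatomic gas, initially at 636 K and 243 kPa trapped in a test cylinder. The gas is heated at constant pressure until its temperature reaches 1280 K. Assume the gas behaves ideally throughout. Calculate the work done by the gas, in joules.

V₁ = nRT₁/P₁ = 0.661×8.314×636/243 = 14.4 L.
Isobaric: P stays 243 kPa; V/T = const ⇒ T₂ = 1280 K, V₂ = 28.9 L.
W = PΔV = 243×(28.9−14.4) kPa·L = 3540 J.

3540 J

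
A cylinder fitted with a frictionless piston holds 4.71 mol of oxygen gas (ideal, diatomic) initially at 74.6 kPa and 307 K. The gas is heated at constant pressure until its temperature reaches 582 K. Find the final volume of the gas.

306 L

V₁ = nRT₁/P₁ = 4.71×8.314×307/74.6 = 161 L.
Isobaric: P stays 74.6 kPa; V/T = const ⇒ T₂ = 582 K, V₂ = 306 L.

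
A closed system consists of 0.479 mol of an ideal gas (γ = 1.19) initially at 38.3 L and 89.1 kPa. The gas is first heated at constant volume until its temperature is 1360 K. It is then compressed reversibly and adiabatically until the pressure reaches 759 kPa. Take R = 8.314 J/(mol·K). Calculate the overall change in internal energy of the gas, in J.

T₁ = P₁V₁/(nR) = 89.1×38.3/(0.479×8.314) = 857 K.
Step 1 — Isochoric: V stays 38.3 L; P/T = const ⇒ T₂ = 1360 K, P₂ = 141 kPa.
W = 0 (no volume change).
ΔU = nCvΔT = 0.479×43.8×(1360−857) = 10500 J.
Q = ΔU = 10500 J.
State after step 1: P = 141 kPa, V = 38.3 L, T = 1360 K.
Step 2 — Adiabatic: T₂/T₁ = (P₂/P₁)^((γ−1)/γ) ⇒ T₂ = 1360×(5.37)^0.160 = 1780 K; V₂ = 9.33 L.
ΔU = nCvΔT = 0.479×43.8×(1780−1360) = 8770 J.
Q = 0 for an adiabatic process, so W = −ΔU = -8770 J.
Net over both steps: W = -8770 J, Q = 10500 J, ΔU = 19300 J.

19300 J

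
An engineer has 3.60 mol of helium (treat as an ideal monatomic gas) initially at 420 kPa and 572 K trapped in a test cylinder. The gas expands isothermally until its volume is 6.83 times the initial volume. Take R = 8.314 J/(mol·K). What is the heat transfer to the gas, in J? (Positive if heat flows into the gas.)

32900 J

V₁ = nRT₁/P₁ = 3.60×8.314×572/420 = 40.8 L.
Isothermal: T stays 572 K; PV = const ⇒ V₂ = 278 L, P₂ = 61.5 kPa.
ΔU = 0 (ideal gas, T constant).
W = nRT ln(V₂/V₁) = 3.60×8.314×572×ln(6.83) = 32900 J.
Q = ΔU + W = 32900 J.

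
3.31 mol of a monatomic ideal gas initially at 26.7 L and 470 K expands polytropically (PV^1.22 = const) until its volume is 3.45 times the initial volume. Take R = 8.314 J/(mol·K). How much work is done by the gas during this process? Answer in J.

14000 J

P₁ = nRT₁/V₁ = 3.31×8.314×470/26.7 = 484 kPa.
Polytropic n=1.22: T₂ = T₁(V₁/V₂)^(n−1) = 470×(0.290)^0.22 = 358 K; P₂ = P₁(V₁/V₂)^n = 107 kPa.
W = (P₁V₁−P₂V₂)/(n−1) = (484×26.7−107×92.1)/0.22 = 14000 J.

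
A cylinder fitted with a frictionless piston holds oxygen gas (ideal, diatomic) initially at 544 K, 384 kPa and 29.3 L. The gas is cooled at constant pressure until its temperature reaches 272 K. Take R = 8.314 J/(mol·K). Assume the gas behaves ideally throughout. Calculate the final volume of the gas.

Isobaric: P stays 384 kPa; V/T = const ⇒ T₂ = 272 K, V₂ = 14.7 L.

14.7 L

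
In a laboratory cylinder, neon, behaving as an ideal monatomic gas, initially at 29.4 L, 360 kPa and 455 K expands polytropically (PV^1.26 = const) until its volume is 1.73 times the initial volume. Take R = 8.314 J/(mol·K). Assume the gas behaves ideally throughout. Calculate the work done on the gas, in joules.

-5410 J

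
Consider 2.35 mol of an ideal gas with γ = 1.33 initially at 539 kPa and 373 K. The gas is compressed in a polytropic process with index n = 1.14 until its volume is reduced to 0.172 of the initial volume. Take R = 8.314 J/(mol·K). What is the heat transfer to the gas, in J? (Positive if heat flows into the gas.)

V₁ = nRT₁/P₁ = 2.35×8.314×373/539 = 13.5 L.
Polytropic n=1.14: T₂ = T₁(V₁/V₂)^(n−1) = 373×(5.81)^0.14 = 477 K; P₂ = P₁(V₁/V₂)^n = 4010 kPa.
W = (P₁V₁−P₂V₂)/(n−1) = (539×13.5−4010×2.33)/0.14 = -14500 J.
ΔU = nCvΔT = 2.35×25.2×(477−373) = 6170 J.
Q = ΔU + W = -8380 J.

-8380 J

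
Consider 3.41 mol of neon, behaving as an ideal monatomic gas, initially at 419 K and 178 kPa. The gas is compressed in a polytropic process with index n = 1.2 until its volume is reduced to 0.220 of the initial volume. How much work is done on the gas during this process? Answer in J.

V₁ = nRT₁/P₁ = 3.41×8.314×419/178 = 66.7 L.
Polytropic n=1.2: T₂ = T₁(V₁/V₂)^(n−1) = 419×(4.55)^0.20 = 567 K; P₂ = P₁(V₁/V₂)^n = 1100 kPa.
W = (P₁V₁−P₂V₂)/(n−1) = (178×66.7−1100×14.7)/0.20 = -21000 J.
Work done on the gas = −W_by = 21000 J.

21000 J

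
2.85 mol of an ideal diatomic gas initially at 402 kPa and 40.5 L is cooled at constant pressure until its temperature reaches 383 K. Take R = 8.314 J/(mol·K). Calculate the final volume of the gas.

T₁ = P₁V₁/(nR) = 402×40.5/(2.85×8.314) = 687 K.
Isobaric: P stays 402 kPa; V/T = const ⇒ T₂ = 383 K, V₂ = 22.6 L.

22.6 L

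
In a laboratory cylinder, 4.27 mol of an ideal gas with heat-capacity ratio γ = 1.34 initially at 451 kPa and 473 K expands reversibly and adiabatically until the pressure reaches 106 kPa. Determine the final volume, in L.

V₁ = nRT₁/P₁ = 4.27×8.314×473/451 = 37.2 L.
Adiabatic: T₂/T₁ = (P₂/P₁)^((γ−1)/γ) ⇒ T₂ = 473×(0.235)^0.254 = 328 K; V₂ = 110 L.

110 L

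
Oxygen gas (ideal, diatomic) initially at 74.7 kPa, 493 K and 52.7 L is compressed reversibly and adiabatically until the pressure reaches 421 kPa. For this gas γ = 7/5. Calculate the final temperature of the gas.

808 K

Adiabatic: T₂/T₁ = (P₂/P₁)^((γ−1)/γ) ⇒ T₂ = 493×(5.64)^0.286 = 808 K; V₂ = 15.3 L.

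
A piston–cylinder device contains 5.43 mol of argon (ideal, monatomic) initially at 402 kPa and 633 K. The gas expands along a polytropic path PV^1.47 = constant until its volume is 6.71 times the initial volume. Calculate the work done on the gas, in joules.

-35900 J

V₁ = nRT₁/P₁ = 5.43×8.314×633/402 = 71.1 L.
Polytropic n=1.47: T₂ = T₁(V₁/V₂)^(n−1) = 633×(0.149)^0.47 = 259 K; P₂ = P₁(V₁/V₂)^n = 24.5 kPa.
W = (P₁V₁−P₂V₂)/(n−1) = (402×71.1−24.5×477)/0.47 = 35900 J.
Work done on the gas = −W_by = -35900 J.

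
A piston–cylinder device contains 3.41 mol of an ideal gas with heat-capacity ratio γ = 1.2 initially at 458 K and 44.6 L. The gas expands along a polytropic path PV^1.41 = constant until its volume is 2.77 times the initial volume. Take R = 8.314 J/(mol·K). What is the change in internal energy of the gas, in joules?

-22200 J

P₁ = nRT₁/V₁ = 3.41×8.314×458/44.6 = 291 kPa.
Polytropic n=1.41: T₂ = T₁(V₁/V₂)^(n−1) = 458×(0.361)^0.41 = 302 K; P₂ = P₁(V₁/V₂)^n = 69.2 kPa.
For an ideal gas ΔU = nCvΔT with Cv = R/(γ−1) = 41.6 J/(mol·K).
ΔU = 3.41×41.6×(302−458) = -22200 J.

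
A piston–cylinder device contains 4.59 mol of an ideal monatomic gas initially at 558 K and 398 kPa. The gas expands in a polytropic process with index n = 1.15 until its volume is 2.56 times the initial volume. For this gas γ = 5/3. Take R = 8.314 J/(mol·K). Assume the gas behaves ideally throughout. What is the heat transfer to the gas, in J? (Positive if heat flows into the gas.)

V₁ = nRT₁/P₁ = 4.59×8.314×558/398 = 53.5 L.
Polytropic n=1.15: T₂ = T₁(V₁/V₂)^(n−1) = 558×(0.391)^0.15 = 485 K; P₂ = P₁(V₁/V₂)^n = 135 kPa.
W = (P₁V₁−P₂V₂)/(n−1) = (398×53.5−135×137)/0.15 = 18700 J.
ΔU = nCvΔT = 4.59×12.5×(485−558) = -4200 J.
Q = ΔU + W = 14500 J.

14500 J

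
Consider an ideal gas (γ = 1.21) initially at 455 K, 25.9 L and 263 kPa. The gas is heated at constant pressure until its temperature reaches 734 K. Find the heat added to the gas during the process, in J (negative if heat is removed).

n = P₁V₁/(RT₁) = 263×25.9/(8.314×455) = 1.80 mol.
Isobaric: P stays 263 kPa; V/T = const ⇒ T₂ = 734 K, V₂ = 41.8 L.
W = PΔV = 263×(41.8−25.9) kPa·L = 4180 J.
ΔU = nCvΔT = 1.80×39.6×(734−455) = 19900 J.
Q = ΔU + W = nCpΔT = 24100 J.

24100 J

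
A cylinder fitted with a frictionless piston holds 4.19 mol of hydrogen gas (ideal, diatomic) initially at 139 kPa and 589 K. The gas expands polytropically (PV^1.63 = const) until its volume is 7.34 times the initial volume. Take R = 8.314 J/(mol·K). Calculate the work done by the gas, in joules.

23300 J

V₁ = nRT₁/P₁ = 4.19×8.314×589/139 = 148 L.
Polytropic n=1.63: T₂ = T₁(V₁/V₂)^(n−1) = 589×(0.136)^0.63 = 168 K; P₂ = P₁(V₁/V₂)^n = 5.39 kPa.
W = (P₁V₁−P₂V₂)/(n−1) = (139×148−5.39×1080)/0.63 = 23300 J.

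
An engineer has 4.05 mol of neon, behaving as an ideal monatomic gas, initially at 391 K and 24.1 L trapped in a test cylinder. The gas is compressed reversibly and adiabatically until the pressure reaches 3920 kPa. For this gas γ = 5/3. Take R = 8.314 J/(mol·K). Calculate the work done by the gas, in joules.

-23700 J

P₁ = nRT₁/V₁ = 4.05×8.314×391/24.1 = 546 kPa.
Adiabatic: T₂/T₁ = (P₂/P₁)^((γ−1)/γ) ⇒ T₂ = 391×(7.18)^0.400 = 860 K; V₂ = 7.39 L.
ΔU = nCvΔT = 4.05×12.5×(860−391) = 23700 J.
Q = 0 for an adiabatic process, so W = −ΔU = -23700 J.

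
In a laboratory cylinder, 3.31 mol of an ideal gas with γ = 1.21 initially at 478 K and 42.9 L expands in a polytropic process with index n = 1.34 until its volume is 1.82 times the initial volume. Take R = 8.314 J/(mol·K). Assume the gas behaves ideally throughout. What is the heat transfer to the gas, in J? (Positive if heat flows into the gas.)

-4410 J

P₁ = nRT₁/V₁ = 3.31×8.314×478/42.9 = 307 kPa.
Polytropic n=1.34: T₂ = T₁(V₁/V₂)^(n−1) = 478×(0.549)^0.34 = 390 K; P₂ = P₁(V₁/V₂)^n = 137 kPa.
W = (P₁V₁−P₂V₂)/(n−1) = (307×42.9−137×78.1)/0.34 = 7130 J.
ΔU = nCvΔT = 3.31×39.6×(390−478) = -11500 J.
Q = ΔU + W = -4410 J.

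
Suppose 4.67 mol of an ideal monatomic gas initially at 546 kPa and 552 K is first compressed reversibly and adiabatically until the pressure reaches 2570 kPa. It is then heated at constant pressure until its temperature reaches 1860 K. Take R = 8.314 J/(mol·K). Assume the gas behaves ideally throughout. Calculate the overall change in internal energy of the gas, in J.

V₁ = nRT₁/P₁ = 4.67×8.314×552/546 = 39.3 L.
Step 1 — Adiabatic: T₂/T₁ = (P₂/P₁)^((γ−1)/γ) ⇒ T₂ = 552×(4.71)^0.400 = 1030 K; V₂ = 15.5 L.
ΔU = nCvΔT = 4.67×12.5×(1030−552) = 27600 J.
Q = 0 for an adiabatic process, so W = −ΔU = -27600 J.
State after step 1: P = 2570 kPa, V = 15.5 L, T = 1030 K.
Step 2 — Isobaric: P stays 2570 kPa; V/T = const ⇒ T₂ = 1860 K, V₂ = 28.1 L.
W = PΔV = 2570×(28.1−15.5) kPa·L = 32400 J.
ΔU = nCvΔT = 4.67×12.5×(1860−1030) = 48600 J.
Q = ΔU + W = nCpΔT = 81000 J.
Net over both steps: W = 4800 J, Q = 81000 J, ΔU = 76200 J.

76200 J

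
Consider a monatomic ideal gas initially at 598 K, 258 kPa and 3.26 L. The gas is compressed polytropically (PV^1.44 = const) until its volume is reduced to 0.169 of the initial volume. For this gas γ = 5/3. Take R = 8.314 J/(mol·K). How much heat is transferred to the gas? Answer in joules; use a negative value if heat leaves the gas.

n = P₁V₁/(RT₁) = 258×3.26/(8.314×598) = 0.169 mol.
Polytropic n=1.44: T₂ = T₁(V₁/V₂)^(n−1) = 598×(5.92)^0.44 = 1310 K; P₂ = P₁(V₁/V₂)^n = 3340 kPa.
W = (P₁V₁−P₂V₂)/(n−1) = (258×3.26−3340×0.551)/0.44 = -2270 J.
ΔU = nCvΔT = 0.169×12.5×(1310−598) = 1500 J.
Q = ΔU + W = -771 J.

-771 J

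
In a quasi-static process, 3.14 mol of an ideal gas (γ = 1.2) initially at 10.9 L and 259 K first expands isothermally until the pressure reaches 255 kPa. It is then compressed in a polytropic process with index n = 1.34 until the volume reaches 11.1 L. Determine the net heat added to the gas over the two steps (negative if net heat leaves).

P₁ = nRT₁/V₁ = 3.14×8.314×259/10.9 = 620 kPa.
Step 1 — Isothermal: T stays 259 K; PV = const ⇒ V₂ = 26.5 L, P₂ = 255 kPa.
ΔU = 0 (ideal gas, T constant).
W = nRT ln(V₂/V₁) = 3.14×8.314×259×ln(2.43) = 6010 J.
Q = ΔU + W = 6010 J.
State after step 1: P = 255 kPa, V = 26.5 L, T = 259 K.
Step 2 — Polytropic n=1.34: T₂ = T₁(V₁/V₂)^(n−1) = 259×(2.39)^0.34 = 348 K; P₂ = P₁(V₁/V₂)^n = 819 kPa.
W = (P₁V₁−P₂V₂)/(n−1) = (255×26.5−819×11.1)/0.34 = -6850 J.
ΔU = nCvΔT = 3.14×41.6×(348−259) = 11600 J.
Q = ΔU + W = 4800 J.
Net over both steps: W = -841 J, Q = 10800 J, ΔU = 11600 J.

10800 J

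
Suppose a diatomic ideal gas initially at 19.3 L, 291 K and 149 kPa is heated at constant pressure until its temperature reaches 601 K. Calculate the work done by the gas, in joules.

n = P₁V₁/(RT₁) = 149×19.3/(8.314×291) = 1.19 mol.
Isobaric: P stays 149 kPa; V/T = const ⇒ T₂ = 601 K, V₂ = 39.9 L.
W = PΔV = 149×(39.9−19.3) kPa·L = 3060 J.

3060 J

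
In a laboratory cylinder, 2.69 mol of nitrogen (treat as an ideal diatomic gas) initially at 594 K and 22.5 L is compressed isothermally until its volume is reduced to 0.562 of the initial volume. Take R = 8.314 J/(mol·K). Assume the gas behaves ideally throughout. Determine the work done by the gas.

-7660 J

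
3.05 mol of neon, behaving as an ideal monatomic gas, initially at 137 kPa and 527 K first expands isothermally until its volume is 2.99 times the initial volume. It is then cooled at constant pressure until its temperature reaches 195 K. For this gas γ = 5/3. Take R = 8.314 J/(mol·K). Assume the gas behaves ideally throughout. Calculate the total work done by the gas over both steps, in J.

6220 J

V₁ = nRT₁/P₁ = 3.05×8.314×527/137 = 97.5 L.
Step 1 — Isothermal: T stays 527 K; PV = const ⇒ V₂ = 292 L, P₂ = 45.8 kPa.
ΔU = 0 (ideal gas, T constant).
W = nRT ln(V₂/V₁) = 3.05×8.314×527×ln(2.99) = 14600 J.
Q = ΔU + W = 14600 J.
State after step 1: P = 45.8 kPa, V = 292 L, T = 527 K.
Step 2 — Isobaric: P stays 45.8 kPa; V/T = const ⇒ T₂ = 195 K, V₂ = 108 L.
W = PΔV = 45.8×(108−292) kPa·L = -8420 J.
ΔU = nCvΔT = 3.05×12.5×(195−527) = -12600 J.
Q = ΔU + W = nCpΔT = -21000 J.
Net over both steps: W = 6220 J, Q = -6410 J, ΔU = -12600 J.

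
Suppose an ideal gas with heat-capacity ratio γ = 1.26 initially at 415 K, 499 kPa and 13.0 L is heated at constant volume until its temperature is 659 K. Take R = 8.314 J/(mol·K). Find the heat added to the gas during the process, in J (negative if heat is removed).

14700 J

n = P₁V₁/(RT₁) = 499×13.0/(8.314×415) = 1.88 mol.
Isochoric: V stays 13.0 L; P/T = const ⇒ T₂ = 659 K, P₂ = 792 kPa.
W = 0 (no volume change).
ΔU = nCvΔT = 1.88×32.0×(659−415) = 14700 J.
Q = ΔU = 14700 J.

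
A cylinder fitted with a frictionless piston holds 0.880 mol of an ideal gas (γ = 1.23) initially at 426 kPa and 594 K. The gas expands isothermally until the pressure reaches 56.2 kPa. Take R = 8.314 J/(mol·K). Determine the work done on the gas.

V₁ = nRT₁/P₁ = 0.880×8.314×594/426 = 10.2 L.
Isothermal: T stays 594 K; PV = const ⇒ V₂ = 77.3 L, P₂ = 56.2 kPa.
W = nRT ln(V₂/V₁) = 0.880×8.314×594×ln(7.58) = 8800 J.
Work done on the gas = −W_by = -8800 J.

-8800 J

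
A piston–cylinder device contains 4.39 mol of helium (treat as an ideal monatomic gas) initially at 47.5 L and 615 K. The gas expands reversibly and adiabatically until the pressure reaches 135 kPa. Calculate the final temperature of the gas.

373 K

P₁ = nRT₁/V₁ = 4.39×8.314×615/47.5 = 473 kPa.
Adiabatic: T₂/T₁ = (P₂/P₁)^((γ−1)/γ) ⇒ T₂ = 615×(0.286)^0.400 = 373 K; V₂ = 101 L.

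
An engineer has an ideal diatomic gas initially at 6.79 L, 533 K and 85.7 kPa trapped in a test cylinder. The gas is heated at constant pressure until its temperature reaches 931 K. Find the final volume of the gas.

11.9 L

Isobaric: P stays 85.7 kPa; V/T = const ⇒ T₂ = 931 K, V₂ = 11.9 L.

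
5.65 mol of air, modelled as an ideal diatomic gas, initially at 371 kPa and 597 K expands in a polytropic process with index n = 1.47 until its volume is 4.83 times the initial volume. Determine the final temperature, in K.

285 K

V₁ = nRT₁/P₁ = 5.65×8.314×597/371 = 75.6 L.
Polytropic n=1.47: T₂ = T₁(V₁/V₂)^(n−1) = 597×(0.207)^0.47 = 285 K; P₂ = P₁(V₁/V₂)^n = 36.6 kPa.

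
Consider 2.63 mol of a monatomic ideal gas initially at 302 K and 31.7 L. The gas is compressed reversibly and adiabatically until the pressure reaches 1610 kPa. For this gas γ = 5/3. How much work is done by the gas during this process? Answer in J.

P₁ = nRT₁/V₁ = 2.63×8.314×302/31.7 = 208 kPa.
Adiabatic: T₂/T₁ = (P₂/P₁)^((γ−1)/γ) ⇒ T₂ = 302×(7.73)^0.400 = 684 K; V₂ = 9.29 L.
ΔU = nCvΔT = 2.63×12.5×(684−302) = 12500 J.
Q = 0 for an adiabatic process, so W = −ΔU = -12500 J.

-12500 J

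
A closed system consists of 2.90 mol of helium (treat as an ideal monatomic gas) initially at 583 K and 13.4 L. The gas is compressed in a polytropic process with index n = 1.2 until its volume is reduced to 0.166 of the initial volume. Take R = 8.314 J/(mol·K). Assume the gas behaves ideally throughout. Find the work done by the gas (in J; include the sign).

P₁ = nRT₁/V₁ = 2.90×8.314×583/13.4 = 1050 kPa.
Polytropic n=1.2: T₂ = T₁(V₁/V₂)^(n−1) = 583×(6.02)^0.20 = 835 K; P₂ = P₁(V₁/V₂)^n = 9050 kPa.
W = (P₁V₁−P₂V₂)/(n−1) = (1050×13.4−9050×2.22)/0.20 = -30400 J.

-30400 J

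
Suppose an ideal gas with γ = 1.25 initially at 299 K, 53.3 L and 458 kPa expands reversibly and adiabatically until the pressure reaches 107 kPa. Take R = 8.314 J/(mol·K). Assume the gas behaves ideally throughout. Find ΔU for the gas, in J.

n = P₁V₁/(RT₁) = 458×53.3/(8.314×299) = 9.82 mol.
Adiabatic: T₂/T₁ = (P₂/P₁)^((γ−1)/γ) ⇒ T₂ = 299×(0.234)^0.200 = 224 K; V₂ = 171 L.
For an ideal gas ΔU = nCvΔT with Cv = R/(γ−1) = 33.3 J/(mol·K).
ΔU = 9.82×33.3×(224−299) = -24600 J.

-24600 J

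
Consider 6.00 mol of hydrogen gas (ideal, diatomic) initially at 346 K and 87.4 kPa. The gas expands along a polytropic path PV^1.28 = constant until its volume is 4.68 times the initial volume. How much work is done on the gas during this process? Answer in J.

-21600 J

V₁ = nRT₁/P₁ = 6.00×8.314×346/87.4 = 197 L.
Polytropic n=1.28: T₂ = T₁(V₁/V₂)^(n−1) = 346×(0.214)^0.28 = 225 K; P₂ = P₁(V₁/V₂)^n = 12.1 kPa.
W = (P₁V₁−P₂V₂)/(n−1) = (87.4×197−12.1×924)/0.28 = 21600 J.
Work done on the gas = −W_by = -21600 J.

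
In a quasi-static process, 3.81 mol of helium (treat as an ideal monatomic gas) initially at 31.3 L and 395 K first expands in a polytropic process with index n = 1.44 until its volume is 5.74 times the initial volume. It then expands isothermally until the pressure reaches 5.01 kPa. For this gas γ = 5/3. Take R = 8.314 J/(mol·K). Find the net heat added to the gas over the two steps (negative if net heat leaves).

16000 J

P₁ = nRT₁/V₁ = 3.81×8.314×395/31.3 = 400 kPa.
Step 1 — Polytropic n=1.44: T₂ = T₁(V₁/V₂)^(n−1) = 395×(0.174)^0.44 = 183 K; P₂ = P₁(V₁/V₂)^n = 32.3 kPa.
W = (P₁V₁−P₂V₂)/(n−1) = (400×31.3−32.3×180)/0.44 = 15300 J.
ΔU = nCvΔT = 3.81×12.5×(183−395) = -10100 J.
Q = ΔU + W = 5190 J.
State after step 1: P = 32.3 kPa, V = 180 L, T = 183 K.
Step 2 — Isothermal: T stays 183 K; PV = const ⇒ V₂ = 1160 L, P₂ = 5.01 kPa.
ΔU = 0 (ideal gas, T constant).
W = nRT ln(V₂/V₁) = 3.81×8.314×183×ln(6.44) = 10800 J.
Q = ΔU + W = 10800 J.
Net over both steps: W = 26100 J, Q = 16000 J, ΔU = -10100 J.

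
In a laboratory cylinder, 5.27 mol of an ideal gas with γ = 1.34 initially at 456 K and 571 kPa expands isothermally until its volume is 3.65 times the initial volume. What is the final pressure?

156 kPa

V₁ = nRT₁/P₁ = 5.27×8.314×456/571 = 35.0 L.
Isothermal: T stays 456 K; PV = const ⇒ V₂ = 128 L, P₂ = 156 kPa.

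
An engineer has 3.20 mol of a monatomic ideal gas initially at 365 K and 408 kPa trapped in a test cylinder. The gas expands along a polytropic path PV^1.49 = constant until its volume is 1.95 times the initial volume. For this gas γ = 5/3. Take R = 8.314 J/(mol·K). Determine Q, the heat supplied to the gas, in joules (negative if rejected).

V₁ = nRT₁/P₁ = 3.20×8.314×365/408 = 23.8 L.
Polytropic n=1.49: T₂ = T₁(V₁/V₂)^(n−1) = 365×(0.513)^0.49 = 263 K; P₂ = P₁(V₁/V₂)^n = 151 kPa.
W = (P₁V₁−P₂V₂)/(n−1) = (408×23.8−151×46.4)/0.49 = 5530 J.
ΔU = nCvΔT = 3.20×12.5×(263−365) = -4070 J.
Q = ΔU + W = 1470 J.

1470 J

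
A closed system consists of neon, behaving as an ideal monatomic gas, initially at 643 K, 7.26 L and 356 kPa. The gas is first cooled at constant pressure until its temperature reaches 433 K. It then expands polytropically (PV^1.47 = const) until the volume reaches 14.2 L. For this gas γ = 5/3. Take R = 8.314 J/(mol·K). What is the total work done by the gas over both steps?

616 J

n = P₁V₁/(RT₁) = 356×7.26/(8.314×643) = 0.483 mol.
Step 1 — Isobaric: P stays 356 kPa; V/T = const ⇒ T₂ = 433 K, V₂ = 4.89 L.
W = PΔV = 356×(4.89−7.26) kPa·L = -844 J.
ΔU = nCvΔT = 0.483×12.5×(433−643) = -1270 J.
Q = ΔU + W = nCpΔT = -2110 J.
State after step 1: P = 356 kPa, V = 4.89 L, T = 433 K.
Step 2 — Polytropic n=1.47: T₂ = T₁(V₁/V₂)^(n−1) = 433×(0.344)^0.47 = 262 K; P₂ = P₁(V₁/V₂)^n = 74.3 kPa.
W = (P₁V₁−P₂V₂)/(n−1) = (356×4.89−74.3×14.2)/0.47 = 1460 J.
ΔU = nCvΔT = 0.483×12.5×(262−433) = -1030 J.
Q = ΔU + W = 431 J.
Net over both steps: W = 616 J, Q = -1680 J, ΔU = -2300 J.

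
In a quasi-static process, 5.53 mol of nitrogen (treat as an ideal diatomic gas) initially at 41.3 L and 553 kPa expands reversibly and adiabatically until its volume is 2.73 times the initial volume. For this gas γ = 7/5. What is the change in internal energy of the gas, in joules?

-18900 J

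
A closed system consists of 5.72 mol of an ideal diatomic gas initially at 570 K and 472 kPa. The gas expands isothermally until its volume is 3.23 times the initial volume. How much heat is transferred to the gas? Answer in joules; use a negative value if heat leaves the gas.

V₁ = nRT₁/P₁ = 5.72×8.314×570/472 = 57.4 L.
Isothermal: T stays 570 K; PV = const ⇒ V₂ = 185 L, P₂ = 146 kPa.
ΔU = 0 (ideal gas, T constant).
W = nRT ln(V₂/V₁) = 5.72×8.314×570×ln(3.23) = 31800 J.
Q = ΔU + W = 31800 J.

31800 J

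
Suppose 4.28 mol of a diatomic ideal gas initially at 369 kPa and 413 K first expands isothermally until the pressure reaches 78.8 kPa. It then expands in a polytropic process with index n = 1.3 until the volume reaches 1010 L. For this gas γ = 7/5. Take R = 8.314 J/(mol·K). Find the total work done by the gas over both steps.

V₁ = nRT₁/P₁ = 4.28×8.314×413/369 = 39.8 L.
Step 1 — Isothermal: T stays 413 K; PV = const ⇒ V₂ = 186 L, P₂ = 78.8 kPa.
ΔU = 0 (ideal gas, T constant).
W = nRT ln(V₂/V₁) = 4.28×8.314×413×ln(4.68) = 22700 J.
Q = ΔU + W = 22700 J.
State after step 1: P = 78.8 kPa, V = 186 L, T = 413 K.
Step 2 — Polytropic n=1.3: T₂ = T₁(V₁/V₂)^(n−1) = 413×(0.185)^0.30 = 249 K; P₂ = P₁(V₁/V₂)^n = 8.77 kPa.
W = (P₁V₁−P₂V₂)/(n−1) = (78.8×186−8.77×1010)/0.30 = 19500 J.
ΔU = nCvΔT = 4.28×20.8×(249−413) = -14600 J.
Q = ΔU + W = 4870 J.
Net over both steps: W = 42200 J, Q = 27600 J, ΔU = -14600 J.

42200 J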